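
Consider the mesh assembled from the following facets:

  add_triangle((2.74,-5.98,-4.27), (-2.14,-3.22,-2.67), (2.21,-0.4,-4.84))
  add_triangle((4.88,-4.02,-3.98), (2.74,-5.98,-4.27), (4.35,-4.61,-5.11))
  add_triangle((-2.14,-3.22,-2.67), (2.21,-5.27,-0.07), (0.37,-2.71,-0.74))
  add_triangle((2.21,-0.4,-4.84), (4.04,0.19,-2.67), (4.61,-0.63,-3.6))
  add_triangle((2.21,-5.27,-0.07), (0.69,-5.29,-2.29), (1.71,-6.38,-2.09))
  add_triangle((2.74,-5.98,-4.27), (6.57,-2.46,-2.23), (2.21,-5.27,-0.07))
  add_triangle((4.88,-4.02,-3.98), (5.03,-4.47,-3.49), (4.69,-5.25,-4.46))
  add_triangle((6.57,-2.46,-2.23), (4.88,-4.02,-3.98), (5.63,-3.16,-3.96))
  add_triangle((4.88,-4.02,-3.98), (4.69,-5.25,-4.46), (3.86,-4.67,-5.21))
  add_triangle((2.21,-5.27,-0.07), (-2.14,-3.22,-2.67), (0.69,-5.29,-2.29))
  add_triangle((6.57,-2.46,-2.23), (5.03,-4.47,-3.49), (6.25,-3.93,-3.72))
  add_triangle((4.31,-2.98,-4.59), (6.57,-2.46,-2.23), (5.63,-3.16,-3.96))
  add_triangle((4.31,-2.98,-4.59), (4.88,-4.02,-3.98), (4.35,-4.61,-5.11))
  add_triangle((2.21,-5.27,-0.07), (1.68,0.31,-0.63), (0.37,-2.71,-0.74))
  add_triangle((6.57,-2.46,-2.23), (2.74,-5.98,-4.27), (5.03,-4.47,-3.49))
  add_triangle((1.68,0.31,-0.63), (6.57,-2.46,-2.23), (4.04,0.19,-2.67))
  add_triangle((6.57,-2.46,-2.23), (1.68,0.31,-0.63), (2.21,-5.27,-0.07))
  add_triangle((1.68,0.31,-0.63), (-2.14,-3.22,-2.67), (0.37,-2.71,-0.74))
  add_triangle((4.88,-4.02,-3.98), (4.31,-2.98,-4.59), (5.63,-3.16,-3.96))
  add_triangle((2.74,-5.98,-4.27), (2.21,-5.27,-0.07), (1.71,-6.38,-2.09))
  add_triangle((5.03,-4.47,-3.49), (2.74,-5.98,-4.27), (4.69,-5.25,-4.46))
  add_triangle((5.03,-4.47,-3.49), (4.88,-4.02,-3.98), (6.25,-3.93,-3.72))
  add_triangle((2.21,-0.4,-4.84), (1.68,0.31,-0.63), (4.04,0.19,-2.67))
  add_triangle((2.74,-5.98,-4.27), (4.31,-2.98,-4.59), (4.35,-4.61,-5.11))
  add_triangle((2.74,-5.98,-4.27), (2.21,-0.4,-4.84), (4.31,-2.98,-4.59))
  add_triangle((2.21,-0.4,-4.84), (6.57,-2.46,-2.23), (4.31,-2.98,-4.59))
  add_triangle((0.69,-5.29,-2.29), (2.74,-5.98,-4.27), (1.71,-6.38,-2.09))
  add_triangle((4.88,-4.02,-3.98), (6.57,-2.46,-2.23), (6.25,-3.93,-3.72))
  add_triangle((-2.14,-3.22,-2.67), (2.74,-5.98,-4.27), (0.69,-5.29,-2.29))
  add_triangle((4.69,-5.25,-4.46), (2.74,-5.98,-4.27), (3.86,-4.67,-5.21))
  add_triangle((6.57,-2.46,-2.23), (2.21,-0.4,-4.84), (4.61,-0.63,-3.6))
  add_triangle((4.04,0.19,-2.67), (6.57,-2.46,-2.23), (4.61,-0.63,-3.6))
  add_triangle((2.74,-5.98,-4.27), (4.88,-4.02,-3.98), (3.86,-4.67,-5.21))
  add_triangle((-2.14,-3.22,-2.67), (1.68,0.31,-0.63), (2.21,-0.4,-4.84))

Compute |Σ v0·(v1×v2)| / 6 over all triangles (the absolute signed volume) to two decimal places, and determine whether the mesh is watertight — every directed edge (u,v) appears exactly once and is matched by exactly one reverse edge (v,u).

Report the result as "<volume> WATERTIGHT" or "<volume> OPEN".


88.07 WATERTIGHT

Per-triangle v0·(v1×v2)/6:
  t1: +17.1599
  t2: +3.0310
  t3: -0.3896
  t4: +1.7392
  t5: +0.8096
  t6: +19.9370
  t7: +0.8591
  t8: +2.2434
  t9: +1.5556
  t10: +3.2781
  t11: +1.4244
  t12: +0.5367
  t13: +1.6223
  t14: -1.5461
  t15: +0.2107
  t16: +1.2240
  t17: +0.4086
  t18: -2.2257
  t19: +1.5850
  t20: +3.9627
  t21: +1.4348
  t22: +0.9726
  t23: +0.3626
  t24: +0.1551
  t25: +8.3926
  t26: +7.5823
  t27: +2.4623
  t28: +0.2066
  t29: +6.0000
  t30: +3.0506
  t31: +3.9562
  t32: +2.2358
  t33: -3.7763
  t34: -2.3876
Σ = +88.0733 → |volume| = 88.07

Directed edges: 102 total, each appears once with its reverse present → watertight.


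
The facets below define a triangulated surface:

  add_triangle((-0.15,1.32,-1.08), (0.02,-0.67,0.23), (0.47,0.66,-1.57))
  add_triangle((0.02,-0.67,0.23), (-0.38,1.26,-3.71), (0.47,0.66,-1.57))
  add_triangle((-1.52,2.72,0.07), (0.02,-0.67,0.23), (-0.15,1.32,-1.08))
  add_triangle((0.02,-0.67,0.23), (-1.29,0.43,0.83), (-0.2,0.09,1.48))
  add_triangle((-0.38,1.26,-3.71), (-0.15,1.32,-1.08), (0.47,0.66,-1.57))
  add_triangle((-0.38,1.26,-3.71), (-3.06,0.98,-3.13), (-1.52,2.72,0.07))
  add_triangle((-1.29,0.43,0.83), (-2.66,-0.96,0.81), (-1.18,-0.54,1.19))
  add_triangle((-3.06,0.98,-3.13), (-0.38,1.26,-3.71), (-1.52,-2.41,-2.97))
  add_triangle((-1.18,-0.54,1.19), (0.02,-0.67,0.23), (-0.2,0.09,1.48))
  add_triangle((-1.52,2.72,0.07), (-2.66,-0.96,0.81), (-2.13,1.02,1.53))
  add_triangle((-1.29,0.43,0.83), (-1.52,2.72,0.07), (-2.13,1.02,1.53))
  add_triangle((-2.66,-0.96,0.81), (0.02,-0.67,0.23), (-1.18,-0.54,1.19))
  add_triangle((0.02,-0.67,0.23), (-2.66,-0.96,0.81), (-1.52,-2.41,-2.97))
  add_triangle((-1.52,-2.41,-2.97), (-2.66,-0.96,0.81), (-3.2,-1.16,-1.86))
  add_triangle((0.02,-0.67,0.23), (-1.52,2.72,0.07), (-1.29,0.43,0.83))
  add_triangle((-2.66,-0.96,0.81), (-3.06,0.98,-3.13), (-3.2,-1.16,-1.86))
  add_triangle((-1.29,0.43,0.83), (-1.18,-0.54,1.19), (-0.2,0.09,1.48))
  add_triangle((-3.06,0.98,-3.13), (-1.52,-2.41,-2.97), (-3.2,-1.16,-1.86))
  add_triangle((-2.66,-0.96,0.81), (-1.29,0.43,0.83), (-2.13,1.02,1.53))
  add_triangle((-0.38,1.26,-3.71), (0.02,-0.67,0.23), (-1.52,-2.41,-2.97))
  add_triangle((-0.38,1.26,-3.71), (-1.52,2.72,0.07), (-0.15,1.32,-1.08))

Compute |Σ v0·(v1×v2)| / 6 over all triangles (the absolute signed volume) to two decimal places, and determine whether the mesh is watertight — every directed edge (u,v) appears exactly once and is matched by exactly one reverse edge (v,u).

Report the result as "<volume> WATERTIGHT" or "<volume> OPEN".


Per-triangle v0·(v1×v2)/6:
  t1: -0.0509
  t2: +0.2306
  t3: -0.1131
  t4: -0.1939
  t5: +0.3749
  t6: +4.7260
  t7: +0.3519
  t8: +5.7284
  t9: +0.1797
  t10: +1.5887
  t11: -0.1364
  t12: +0.2375
  t13: +1.2255
  t14: +2.3313
  t15: -0.0139
  t16: +2.6284
  t17: +0.2733
  t18: +3.6648
  t19: -0.0033
  t20: +0.4374
  t21: +0.8333
Σ = +24.3001 → |volume| = 24.30

Directed edges: 63 total; 3 unmatched, e.g. (-3.06,0.98,-3.13)→(-1.52,2.72,0.07) → open.

24.30 OPEN


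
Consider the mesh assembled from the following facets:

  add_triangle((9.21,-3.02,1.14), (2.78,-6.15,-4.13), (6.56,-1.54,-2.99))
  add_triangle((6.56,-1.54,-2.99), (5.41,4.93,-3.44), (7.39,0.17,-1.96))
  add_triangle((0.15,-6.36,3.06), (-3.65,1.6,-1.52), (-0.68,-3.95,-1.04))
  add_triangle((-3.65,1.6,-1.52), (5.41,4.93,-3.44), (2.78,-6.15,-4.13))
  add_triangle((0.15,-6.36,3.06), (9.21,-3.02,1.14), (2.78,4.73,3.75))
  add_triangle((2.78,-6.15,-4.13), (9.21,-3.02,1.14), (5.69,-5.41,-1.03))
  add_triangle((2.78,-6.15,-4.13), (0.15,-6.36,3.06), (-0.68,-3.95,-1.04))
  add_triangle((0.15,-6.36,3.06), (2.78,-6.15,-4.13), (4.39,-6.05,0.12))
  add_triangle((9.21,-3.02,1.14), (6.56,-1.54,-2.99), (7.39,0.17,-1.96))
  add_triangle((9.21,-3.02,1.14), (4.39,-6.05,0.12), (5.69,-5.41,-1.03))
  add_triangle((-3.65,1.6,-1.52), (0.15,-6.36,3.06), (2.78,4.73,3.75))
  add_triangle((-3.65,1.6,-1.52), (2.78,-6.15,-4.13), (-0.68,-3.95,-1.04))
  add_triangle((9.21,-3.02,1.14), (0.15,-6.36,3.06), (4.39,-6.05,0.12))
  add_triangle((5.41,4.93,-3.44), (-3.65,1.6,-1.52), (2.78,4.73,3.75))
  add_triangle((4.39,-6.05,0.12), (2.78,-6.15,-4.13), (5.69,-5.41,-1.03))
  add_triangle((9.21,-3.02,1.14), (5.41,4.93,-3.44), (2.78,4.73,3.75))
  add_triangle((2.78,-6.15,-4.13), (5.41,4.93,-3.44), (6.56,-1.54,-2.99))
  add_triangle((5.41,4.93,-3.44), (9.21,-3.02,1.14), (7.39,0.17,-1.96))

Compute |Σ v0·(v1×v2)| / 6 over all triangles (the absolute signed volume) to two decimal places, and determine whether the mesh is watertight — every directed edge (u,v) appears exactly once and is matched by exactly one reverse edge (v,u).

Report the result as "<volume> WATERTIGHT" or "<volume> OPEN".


Per-triangle v0·(v1×v2)/6:
  t1: +34.7683
  t2: +11.5753
  t3: +10.6442
  t4: +40.5650
  t5: +59.3315
  t6: +10.3954
  t7: +14.0226
  t8: +24.1206
  t9: +12.4377
  t10: +9.9705
  t11: +20.7732
  t12: +11.3943
  t13: +25.6260
  t14: +32.1157
  t15: +9.4942
  t16: +70.6374
  t17: +25.2619
  t18: +13.2238
Σ = +436.3576 → |volume| = 436.36

Directed edges: 54 total, each appears once with its reverse present → watertight.

436.36 WATERTIGHT


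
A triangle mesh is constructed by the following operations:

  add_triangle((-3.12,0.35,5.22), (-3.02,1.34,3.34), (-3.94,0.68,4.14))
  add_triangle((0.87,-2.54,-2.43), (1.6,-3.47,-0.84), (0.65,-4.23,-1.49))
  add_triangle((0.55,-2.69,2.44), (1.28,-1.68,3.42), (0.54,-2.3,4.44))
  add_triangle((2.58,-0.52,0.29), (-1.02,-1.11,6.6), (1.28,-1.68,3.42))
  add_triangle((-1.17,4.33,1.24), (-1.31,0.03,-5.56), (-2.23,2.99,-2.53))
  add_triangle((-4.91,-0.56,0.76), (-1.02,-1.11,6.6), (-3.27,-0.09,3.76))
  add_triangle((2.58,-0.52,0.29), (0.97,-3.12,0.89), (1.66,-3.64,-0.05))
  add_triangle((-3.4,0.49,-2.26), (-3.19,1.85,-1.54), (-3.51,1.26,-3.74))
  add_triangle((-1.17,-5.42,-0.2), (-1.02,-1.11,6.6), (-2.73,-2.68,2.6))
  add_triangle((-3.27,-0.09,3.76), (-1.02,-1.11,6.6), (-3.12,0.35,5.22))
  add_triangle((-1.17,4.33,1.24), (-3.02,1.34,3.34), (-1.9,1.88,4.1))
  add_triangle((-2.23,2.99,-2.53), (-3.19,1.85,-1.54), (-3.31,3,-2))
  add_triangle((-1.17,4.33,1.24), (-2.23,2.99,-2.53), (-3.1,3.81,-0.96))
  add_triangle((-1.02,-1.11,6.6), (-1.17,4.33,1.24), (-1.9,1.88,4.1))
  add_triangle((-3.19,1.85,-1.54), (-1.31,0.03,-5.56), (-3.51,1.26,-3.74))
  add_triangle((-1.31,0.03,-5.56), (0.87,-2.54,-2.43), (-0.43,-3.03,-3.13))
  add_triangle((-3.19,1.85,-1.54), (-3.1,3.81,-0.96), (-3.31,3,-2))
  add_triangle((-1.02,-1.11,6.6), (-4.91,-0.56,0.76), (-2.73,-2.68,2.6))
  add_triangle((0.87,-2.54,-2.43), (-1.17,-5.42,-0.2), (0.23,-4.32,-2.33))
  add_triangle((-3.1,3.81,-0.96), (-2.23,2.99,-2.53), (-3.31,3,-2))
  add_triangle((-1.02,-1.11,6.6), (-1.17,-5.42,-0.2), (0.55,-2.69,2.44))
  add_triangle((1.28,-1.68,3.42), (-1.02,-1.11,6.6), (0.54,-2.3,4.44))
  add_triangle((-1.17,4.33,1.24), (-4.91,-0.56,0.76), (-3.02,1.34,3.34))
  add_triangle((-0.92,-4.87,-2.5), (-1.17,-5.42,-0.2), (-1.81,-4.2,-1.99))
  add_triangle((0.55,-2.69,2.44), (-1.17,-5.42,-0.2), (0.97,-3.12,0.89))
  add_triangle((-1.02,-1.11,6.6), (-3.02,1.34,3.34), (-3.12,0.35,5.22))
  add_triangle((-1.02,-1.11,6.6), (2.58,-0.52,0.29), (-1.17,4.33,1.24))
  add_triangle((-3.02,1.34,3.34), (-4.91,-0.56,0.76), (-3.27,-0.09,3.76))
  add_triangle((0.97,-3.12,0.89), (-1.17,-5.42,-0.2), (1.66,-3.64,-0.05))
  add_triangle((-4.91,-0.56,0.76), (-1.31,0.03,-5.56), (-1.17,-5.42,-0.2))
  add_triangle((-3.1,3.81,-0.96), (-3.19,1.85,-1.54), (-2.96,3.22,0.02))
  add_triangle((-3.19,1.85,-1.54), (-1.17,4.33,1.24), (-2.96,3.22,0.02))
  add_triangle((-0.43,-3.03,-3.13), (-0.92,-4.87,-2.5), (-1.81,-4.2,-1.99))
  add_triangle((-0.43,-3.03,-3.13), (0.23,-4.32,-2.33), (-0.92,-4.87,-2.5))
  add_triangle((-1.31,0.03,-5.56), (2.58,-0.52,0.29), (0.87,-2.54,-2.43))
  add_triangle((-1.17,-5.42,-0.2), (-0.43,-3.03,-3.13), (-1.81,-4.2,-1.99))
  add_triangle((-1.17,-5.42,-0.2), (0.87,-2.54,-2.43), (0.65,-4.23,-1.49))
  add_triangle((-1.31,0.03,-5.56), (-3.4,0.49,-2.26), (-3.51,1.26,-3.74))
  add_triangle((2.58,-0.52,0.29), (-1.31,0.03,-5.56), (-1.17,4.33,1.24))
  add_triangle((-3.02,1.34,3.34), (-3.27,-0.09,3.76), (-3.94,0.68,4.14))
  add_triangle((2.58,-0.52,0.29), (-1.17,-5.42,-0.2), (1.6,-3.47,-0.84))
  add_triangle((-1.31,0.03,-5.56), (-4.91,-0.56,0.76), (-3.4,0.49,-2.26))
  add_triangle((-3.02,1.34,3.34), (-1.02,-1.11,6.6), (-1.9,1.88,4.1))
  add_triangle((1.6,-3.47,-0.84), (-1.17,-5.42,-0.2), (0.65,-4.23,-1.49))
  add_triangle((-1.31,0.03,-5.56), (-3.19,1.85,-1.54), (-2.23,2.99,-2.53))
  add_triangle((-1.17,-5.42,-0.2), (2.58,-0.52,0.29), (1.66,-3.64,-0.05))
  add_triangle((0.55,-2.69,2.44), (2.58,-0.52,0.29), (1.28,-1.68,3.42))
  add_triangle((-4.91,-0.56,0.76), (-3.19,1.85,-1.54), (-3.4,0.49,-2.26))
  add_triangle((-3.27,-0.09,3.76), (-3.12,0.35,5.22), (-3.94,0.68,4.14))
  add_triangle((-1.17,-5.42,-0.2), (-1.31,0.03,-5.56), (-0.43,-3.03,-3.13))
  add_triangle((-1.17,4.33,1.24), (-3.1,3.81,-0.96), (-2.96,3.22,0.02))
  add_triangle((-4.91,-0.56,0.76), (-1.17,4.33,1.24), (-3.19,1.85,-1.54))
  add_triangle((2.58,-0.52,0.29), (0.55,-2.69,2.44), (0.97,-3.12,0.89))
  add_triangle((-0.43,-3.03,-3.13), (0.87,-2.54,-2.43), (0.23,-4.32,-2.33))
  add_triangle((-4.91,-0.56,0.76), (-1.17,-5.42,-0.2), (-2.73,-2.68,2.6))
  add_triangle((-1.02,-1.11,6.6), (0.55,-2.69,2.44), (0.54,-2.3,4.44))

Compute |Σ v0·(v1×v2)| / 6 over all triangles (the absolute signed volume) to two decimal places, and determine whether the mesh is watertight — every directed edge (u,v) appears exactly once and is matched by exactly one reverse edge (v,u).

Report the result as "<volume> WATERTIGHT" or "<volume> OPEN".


Per-triangle v0·(v1×v2)/6:
  t1: +1.0646
  t2: +1.2840
  t3: +0.9290
  t4: +2.2525
  t5: +2.5334
  t6: +4.1375
  t7: +1.4075
  t8: +1.3564
  t9: +11.0041
  t10: +2.2518
  t11: +3.8619
  t12: +0.4722
  t13: +2.9548
  t14: +3.5568
  t15: +1.2383
  t16: +3.3455
  t17: +0.7383
  t18: +10.7164
  t19: +0.3275
  t20: +1.1406
  t21: +8.5730
  t22: +1.5999
  t23: +9.0326
  t24: +2.1110
  t25: +2.7433
  t26: +1.4572
  t27: +12.5970
  t28: +3.8201
  t29: +2.0955
  t30: +24.9867
  t31: +1.1213
  t32: -1.3704
  t33: +1.2800
  t34: +1.3239
  t35: +5.2493
  t36: -2.8344
  t37: +1.5898
  t38: +2.1305
  t39: +9.3911
  t40: -0.2458
  t41: +2.3876
  t42: +3.7304
  t43: +4.4279
  t44: +1.8252
  t45: +5.0091
  t46: -0.4780
  t47: +2.1792
  t48: +3.5869
  t49: +0.7942
  t50: +4.7149
  t51: +1.7455
  t52: +9.3469
  t53: +2.1245
  t54: +1.2426
  t55: +10.1586
  t56: +1.4907
Σ = +197.5112 → |volume| = 197.51

Directed edges: 168 total; 6 unmatched, e.g. (0.87,-2.54,-2.43)→(1.6,-3.47,-0.84) → open.

197.51 OPEN


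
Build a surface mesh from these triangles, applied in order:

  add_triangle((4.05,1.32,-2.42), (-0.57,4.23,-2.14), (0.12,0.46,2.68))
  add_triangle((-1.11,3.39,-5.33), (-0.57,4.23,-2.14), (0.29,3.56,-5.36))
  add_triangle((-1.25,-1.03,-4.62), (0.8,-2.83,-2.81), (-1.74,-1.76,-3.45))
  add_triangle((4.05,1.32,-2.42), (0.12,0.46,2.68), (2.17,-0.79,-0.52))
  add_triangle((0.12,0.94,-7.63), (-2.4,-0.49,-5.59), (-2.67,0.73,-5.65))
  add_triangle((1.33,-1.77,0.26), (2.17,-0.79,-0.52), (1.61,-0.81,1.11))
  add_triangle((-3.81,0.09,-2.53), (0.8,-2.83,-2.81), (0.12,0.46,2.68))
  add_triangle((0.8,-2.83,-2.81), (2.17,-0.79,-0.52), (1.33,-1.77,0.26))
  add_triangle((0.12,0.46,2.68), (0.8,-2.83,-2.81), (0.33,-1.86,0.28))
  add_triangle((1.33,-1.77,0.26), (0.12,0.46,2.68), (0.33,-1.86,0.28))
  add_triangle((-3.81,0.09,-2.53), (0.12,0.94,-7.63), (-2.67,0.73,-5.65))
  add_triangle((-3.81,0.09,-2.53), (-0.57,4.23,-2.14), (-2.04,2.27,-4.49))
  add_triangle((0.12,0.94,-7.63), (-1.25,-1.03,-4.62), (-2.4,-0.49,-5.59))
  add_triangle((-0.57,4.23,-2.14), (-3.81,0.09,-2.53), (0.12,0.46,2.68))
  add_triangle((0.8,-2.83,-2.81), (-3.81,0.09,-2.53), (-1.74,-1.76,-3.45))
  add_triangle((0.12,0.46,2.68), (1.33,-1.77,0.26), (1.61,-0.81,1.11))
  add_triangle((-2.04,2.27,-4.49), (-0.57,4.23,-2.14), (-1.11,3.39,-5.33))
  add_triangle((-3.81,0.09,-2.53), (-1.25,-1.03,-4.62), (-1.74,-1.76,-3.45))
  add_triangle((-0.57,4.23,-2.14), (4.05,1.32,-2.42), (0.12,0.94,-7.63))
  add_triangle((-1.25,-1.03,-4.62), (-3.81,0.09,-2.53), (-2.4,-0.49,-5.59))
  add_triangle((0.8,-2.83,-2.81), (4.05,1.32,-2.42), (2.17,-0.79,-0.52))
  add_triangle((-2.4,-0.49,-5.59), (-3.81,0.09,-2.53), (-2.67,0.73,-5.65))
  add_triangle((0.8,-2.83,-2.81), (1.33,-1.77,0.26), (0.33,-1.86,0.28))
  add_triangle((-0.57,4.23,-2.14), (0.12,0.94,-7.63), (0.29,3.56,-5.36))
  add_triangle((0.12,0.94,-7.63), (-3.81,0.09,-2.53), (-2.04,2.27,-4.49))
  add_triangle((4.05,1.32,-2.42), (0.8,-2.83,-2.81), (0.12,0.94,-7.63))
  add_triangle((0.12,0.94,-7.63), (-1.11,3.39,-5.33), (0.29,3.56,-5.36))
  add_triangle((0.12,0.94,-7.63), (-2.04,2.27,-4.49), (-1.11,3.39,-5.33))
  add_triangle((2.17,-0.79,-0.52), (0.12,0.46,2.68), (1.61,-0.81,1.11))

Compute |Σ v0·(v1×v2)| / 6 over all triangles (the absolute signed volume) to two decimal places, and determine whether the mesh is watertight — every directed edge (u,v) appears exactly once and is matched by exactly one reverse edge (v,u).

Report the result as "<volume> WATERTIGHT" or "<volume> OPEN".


114.61 OPEN

Per-triangle v0·(v1×v2)/6:
  t1: +8.9066
  t2: +3.6006
  t3: +2.5589
  t4: +3.0017
  t5: +4.2426
  t6: +0.6487
  t7: +3.6597
  t8: +1.7490
  t9: -0.4561
  t10: +0.8663
  t11: -0.9439
  t12: +5.9097
  t13: +3.0770
  t14: +7.4800
  t15: +0.2745
  t16: +0.6755
  t17: +2.8807
  t18: +2.7908
  t19: +21.0202
  t20: +1.3730
  t21: +3.9771
  t22: +3.0383
  t23: +1.0186
  t24: -3.2635
  t25: +9.0001
  t26: +17.1866
  t27: +5.1171
  t28: +4.7299
  t29: +0.4918
Σ = +114.6114 → |volume| = 114.61

Directed edges: 87 total; 3 unmatched, e.g. (-1.25,-1.03,-4.62)→(0.8,-2.83,-2.81) → open.


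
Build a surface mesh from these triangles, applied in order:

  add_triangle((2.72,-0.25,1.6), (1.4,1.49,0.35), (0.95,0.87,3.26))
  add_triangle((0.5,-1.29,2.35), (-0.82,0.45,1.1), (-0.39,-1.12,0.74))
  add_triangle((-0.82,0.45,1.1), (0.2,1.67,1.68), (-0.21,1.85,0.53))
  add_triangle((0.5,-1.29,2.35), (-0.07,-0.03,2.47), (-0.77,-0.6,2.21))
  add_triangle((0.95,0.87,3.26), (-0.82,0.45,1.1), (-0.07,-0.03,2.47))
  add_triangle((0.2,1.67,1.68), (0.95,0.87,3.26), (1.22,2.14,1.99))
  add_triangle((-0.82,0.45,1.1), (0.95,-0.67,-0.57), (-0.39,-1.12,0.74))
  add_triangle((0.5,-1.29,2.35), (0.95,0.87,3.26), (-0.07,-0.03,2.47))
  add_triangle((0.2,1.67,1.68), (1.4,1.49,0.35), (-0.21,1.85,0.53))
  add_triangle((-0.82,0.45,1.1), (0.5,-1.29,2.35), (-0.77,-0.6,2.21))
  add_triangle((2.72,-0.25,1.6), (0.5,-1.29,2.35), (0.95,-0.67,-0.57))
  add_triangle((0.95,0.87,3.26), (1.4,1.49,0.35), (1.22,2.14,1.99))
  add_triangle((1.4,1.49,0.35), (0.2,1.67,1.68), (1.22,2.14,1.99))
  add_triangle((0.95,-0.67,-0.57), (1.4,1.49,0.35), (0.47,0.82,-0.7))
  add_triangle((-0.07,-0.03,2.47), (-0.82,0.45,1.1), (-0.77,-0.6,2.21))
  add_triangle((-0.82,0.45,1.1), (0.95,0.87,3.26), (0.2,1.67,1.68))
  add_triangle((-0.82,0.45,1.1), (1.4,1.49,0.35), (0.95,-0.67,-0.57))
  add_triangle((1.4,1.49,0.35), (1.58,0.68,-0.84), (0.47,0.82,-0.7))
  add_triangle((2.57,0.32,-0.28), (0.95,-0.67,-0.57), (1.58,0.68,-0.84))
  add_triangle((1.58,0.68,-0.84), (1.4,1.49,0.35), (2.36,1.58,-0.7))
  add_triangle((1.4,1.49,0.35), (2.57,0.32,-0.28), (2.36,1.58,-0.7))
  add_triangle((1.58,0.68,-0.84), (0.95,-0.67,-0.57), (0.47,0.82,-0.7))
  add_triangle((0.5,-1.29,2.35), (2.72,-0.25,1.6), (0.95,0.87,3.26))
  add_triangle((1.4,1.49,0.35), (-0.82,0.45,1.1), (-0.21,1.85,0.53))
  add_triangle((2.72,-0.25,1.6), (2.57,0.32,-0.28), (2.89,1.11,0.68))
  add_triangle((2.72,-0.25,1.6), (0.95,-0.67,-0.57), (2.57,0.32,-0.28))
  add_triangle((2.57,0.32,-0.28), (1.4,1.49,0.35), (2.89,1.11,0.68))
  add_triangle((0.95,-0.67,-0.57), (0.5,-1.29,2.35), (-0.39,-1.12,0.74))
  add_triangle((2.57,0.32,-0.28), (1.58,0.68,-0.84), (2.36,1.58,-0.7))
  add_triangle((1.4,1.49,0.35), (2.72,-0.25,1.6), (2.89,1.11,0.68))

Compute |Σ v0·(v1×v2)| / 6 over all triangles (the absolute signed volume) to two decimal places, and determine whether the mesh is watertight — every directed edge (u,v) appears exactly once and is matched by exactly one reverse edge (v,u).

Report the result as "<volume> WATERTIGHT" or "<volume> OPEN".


14.69 WATERTIGHT

Per-triangle v0·(v1×v2)/6:
  t1: +2.1876
  t2: +0.5206
  t3: +0.4015
  t4: +0.5010
  t5: +0.4942
  t6: +0.6780
  t7: -0.1240
  t8: +0.7535
  t9: +0.5906
  t10: -0.2588
  t11: +1.1797
  t12: +0.6490
  t13: +0.2528
  t14: -0.3809
  t15: +0.3211
  t16: +0.7324
  t17: -0.2627
  t18: +0.2832
  t19: +0.3221
  t20: -0.0330
  t21: +0.5264
  t22: +0.1384
  t23: +2.4156
  t24: -0.4516
  t25: +0.8602
  t26: +0.7579
  t27: +0.3992
  t28: +0.5102
  t29: +0.2762
  t30: +0.4532
Σ = +14.6938 → |volume| = 14.69

Directed edges: 90 total, each appears once with its reverse present → watertight.


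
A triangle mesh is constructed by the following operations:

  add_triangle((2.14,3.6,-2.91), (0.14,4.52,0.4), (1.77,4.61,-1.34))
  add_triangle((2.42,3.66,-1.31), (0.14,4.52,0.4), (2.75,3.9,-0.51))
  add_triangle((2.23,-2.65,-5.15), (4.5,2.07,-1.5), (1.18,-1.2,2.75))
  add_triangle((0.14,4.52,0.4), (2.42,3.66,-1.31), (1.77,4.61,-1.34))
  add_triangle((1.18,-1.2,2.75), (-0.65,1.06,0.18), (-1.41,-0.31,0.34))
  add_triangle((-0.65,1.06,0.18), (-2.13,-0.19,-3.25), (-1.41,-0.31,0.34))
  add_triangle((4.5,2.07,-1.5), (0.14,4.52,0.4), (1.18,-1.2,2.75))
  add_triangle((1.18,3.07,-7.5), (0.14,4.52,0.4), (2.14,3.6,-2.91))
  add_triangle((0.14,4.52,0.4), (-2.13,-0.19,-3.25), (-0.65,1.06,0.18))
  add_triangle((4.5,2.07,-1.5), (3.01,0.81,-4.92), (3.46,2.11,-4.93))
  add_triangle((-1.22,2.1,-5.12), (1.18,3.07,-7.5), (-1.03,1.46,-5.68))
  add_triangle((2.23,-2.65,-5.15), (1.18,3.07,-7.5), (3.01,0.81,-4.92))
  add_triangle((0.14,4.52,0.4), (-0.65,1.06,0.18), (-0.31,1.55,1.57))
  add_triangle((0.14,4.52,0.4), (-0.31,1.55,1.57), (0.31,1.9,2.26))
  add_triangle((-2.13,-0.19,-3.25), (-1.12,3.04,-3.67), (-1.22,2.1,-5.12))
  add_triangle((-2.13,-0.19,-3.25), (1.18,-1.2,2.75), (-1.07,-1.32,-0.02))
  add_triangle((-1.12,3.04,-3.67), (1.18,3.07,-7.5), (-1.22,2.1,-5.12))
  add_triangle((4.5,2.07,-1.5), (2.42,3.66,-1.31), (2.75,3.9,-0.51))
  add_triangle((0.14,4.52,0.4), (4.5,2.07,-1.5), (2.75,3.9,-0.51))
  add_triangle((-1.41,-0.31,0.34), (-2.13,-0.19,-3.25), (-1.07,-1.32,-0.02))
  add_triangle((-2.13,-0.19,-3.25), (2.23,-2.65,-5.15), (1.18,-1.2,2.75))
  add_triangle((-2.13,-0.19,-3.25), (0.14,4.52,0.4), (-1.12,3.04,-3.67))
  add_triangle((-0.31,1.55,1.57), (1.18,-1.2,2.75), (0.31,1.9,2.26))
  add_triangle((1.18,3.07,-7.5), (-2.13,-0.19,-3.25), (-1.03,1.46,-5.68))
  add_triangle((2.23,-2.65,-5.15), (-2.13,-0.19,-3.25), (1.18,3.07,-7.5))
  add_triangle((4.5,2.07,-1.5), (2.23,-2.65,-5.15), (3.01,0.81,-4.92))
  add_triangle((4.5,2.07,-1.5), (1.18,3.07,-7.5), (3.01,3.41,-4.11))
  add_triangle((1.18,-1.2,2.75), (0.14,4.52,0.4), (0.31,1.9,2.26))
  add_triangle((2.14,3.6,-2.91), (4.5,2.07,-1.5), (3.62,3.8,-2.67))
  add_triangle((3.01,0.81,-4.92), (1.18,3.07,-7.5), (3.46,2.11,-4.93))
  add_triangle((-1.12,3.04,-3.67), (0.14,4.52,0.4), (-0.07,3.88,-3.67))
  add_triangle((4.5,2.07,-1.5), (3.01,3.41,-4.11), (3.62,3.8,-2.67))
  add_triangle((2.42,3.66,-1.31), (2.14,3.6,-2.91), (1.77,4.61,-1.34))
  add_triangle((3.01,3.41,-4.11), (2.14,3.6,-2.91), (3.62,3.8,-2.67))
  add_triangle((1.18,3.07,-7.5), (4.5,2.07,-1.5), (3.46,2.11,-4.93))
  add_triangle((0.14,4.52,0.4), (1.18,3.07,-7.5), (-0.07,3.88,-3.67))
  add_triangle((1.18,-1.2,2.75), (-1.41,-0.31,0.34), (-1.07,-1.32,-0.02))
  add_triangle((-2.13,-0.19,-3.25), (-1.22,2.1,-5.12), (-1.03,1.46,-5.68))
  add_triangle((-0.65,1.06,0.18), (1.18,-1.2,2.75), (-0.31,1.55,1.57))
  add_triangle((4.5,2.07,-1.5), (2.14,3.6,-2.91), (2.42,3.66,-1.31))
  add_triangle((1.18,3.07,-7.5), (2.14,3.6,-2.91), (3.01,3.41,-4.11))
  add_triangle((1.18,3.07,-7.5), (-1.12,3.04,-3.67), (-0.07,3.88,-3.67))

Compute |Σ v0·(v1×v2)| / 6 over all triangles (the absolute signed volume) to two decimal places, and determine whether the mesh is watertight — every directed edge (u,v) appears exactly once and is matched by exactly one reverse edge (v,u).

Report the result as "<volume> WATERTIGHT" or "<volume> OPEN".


Per-triangle v0·(v1×v2)/6:
  t1: +1.2866
  t2: +1.7503
  t3: +14.4257
  t4: +1.0345
  t5: +0.8658
  t6: +1.0654
  t7: +11.0879
  t8: +9.2374
  t9: +1.8011
  t10: +3.1504
  t11: +2.2003
  t12: +11.1618
  t13: +0.7138
  t14: +0.8353
  t15: +2.0944
  t16: +0.3345
  t17: +3.8845
  t18: +1.7715
  t19: -0.4762
  t20: +0.9776
  t21: +4.9233
  t22: +3.3458
  t23: +0.6254
  t24: +0.7998
  t25: +18.4076
  t26: +8.8986
  t27: +4.9070
  t28: +1.3777
  t29: -0.6465
  t30: +4.2968
  t31: +3.1066
  t32: +2.7512
  t33: +1.3097
  t34: +1.3423
  t35: +4.3952
  t36: +4.3935
  t37: +0.8689
  t38: +1.4264
  t39: +0.2317
  t40: +3.2085
  t41: +3.4835
  t42: +3.8006
Σ = +146.4559 → |volume| = 146.46

Directed edges: 126 total, each appears once with its reverse present → watertight.

146.46 WATERTIGHT


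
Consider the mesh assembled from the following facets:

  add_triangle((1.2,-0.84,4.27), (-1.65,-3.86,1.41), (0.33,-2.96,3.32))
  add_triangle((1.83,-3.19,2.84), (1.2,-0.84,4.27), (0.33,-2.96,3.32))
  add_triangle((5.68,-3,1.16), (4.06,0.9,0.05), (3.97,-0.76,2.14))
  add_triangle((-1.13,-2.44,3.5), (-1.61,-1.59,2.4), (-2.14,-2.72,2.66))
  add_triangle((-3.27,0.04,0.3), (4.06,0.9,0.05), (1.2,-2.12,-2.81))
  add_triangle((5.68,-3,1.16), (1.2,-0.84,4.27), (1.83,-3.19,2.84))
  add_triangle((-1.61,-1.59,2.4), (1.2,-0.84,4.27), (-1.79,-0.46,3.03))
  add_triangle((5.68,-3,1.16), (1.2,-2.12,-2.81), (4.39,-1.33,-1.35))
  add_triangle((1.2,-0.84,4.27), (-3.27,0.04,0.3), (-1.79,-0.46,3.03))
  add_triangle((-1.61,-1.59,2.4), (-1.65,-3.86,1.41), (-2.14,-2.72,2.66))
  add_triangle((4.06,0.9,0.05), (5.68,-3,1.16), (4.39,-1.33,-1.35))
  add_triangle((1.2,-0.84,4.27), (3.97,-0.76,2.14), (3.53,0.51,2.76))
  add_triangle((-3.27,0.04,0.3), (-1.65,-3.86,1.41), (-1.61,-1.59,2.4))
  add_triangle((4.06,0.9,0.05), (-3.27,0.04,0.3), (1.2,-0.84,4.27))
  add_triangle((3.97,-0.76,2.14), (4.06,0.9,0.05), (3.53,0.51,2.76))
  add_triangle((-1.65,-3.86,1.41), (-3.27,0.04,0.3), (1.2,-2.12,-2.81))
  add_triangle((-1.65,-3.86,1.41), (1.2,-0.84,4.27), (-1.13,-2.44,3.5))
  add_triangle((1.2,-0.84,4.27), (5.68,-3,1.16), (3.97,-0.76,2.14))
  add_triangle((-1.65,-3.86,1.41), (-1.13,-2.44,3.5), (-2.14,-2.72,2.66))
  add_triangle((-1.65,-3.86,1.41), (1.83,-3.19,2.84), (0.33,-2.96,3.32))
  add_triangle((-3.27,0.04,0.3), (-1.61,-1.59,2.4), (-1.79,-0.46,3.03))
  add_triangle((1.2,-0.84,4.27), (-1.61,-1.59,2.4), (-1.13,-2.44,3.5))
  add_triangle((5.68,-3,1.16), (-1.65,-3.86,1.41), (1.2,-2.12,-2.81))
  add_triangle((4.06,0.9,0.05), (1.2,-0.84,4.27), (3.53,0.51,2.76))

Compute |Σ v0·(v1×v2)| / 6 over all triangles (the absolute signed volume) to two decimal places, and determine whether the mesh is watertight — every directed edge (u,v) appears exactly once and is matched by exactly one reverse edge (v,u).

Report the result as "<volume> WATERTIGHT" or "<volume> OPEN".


82.34 OPEN

Per-triangle v0·(v1×v2)/6:
  t1: +1.8219
  t2: +2.8233
  t3: +4.8169
  t4: +0.4838
  t5: +0.9126
  t6: +7.9905
  t7: +2.3227
  t8: +6.0201
  t9: -0.1387
  t10: -0.1464
  t11: +5.7453
  t12: +3.1888
  t13: +3.6588
  t14: +2.4570
  t15: +2.6291
  t16: +7.1536
  t17: +2.8383
  t18: +5.3531
  t19: +1.5469
  t20: +2.8809
  t21: +1.9226
  t22: +1.1660
  t23: +16.1419
  t24: -1.2484
Σ = +82.3408 → |volume| = 82.34

Directed edges: 72 total; 6 unmatched, e.g. (4.06,0.9,0.05)→(1.2,-2.12,-2.81) → open.


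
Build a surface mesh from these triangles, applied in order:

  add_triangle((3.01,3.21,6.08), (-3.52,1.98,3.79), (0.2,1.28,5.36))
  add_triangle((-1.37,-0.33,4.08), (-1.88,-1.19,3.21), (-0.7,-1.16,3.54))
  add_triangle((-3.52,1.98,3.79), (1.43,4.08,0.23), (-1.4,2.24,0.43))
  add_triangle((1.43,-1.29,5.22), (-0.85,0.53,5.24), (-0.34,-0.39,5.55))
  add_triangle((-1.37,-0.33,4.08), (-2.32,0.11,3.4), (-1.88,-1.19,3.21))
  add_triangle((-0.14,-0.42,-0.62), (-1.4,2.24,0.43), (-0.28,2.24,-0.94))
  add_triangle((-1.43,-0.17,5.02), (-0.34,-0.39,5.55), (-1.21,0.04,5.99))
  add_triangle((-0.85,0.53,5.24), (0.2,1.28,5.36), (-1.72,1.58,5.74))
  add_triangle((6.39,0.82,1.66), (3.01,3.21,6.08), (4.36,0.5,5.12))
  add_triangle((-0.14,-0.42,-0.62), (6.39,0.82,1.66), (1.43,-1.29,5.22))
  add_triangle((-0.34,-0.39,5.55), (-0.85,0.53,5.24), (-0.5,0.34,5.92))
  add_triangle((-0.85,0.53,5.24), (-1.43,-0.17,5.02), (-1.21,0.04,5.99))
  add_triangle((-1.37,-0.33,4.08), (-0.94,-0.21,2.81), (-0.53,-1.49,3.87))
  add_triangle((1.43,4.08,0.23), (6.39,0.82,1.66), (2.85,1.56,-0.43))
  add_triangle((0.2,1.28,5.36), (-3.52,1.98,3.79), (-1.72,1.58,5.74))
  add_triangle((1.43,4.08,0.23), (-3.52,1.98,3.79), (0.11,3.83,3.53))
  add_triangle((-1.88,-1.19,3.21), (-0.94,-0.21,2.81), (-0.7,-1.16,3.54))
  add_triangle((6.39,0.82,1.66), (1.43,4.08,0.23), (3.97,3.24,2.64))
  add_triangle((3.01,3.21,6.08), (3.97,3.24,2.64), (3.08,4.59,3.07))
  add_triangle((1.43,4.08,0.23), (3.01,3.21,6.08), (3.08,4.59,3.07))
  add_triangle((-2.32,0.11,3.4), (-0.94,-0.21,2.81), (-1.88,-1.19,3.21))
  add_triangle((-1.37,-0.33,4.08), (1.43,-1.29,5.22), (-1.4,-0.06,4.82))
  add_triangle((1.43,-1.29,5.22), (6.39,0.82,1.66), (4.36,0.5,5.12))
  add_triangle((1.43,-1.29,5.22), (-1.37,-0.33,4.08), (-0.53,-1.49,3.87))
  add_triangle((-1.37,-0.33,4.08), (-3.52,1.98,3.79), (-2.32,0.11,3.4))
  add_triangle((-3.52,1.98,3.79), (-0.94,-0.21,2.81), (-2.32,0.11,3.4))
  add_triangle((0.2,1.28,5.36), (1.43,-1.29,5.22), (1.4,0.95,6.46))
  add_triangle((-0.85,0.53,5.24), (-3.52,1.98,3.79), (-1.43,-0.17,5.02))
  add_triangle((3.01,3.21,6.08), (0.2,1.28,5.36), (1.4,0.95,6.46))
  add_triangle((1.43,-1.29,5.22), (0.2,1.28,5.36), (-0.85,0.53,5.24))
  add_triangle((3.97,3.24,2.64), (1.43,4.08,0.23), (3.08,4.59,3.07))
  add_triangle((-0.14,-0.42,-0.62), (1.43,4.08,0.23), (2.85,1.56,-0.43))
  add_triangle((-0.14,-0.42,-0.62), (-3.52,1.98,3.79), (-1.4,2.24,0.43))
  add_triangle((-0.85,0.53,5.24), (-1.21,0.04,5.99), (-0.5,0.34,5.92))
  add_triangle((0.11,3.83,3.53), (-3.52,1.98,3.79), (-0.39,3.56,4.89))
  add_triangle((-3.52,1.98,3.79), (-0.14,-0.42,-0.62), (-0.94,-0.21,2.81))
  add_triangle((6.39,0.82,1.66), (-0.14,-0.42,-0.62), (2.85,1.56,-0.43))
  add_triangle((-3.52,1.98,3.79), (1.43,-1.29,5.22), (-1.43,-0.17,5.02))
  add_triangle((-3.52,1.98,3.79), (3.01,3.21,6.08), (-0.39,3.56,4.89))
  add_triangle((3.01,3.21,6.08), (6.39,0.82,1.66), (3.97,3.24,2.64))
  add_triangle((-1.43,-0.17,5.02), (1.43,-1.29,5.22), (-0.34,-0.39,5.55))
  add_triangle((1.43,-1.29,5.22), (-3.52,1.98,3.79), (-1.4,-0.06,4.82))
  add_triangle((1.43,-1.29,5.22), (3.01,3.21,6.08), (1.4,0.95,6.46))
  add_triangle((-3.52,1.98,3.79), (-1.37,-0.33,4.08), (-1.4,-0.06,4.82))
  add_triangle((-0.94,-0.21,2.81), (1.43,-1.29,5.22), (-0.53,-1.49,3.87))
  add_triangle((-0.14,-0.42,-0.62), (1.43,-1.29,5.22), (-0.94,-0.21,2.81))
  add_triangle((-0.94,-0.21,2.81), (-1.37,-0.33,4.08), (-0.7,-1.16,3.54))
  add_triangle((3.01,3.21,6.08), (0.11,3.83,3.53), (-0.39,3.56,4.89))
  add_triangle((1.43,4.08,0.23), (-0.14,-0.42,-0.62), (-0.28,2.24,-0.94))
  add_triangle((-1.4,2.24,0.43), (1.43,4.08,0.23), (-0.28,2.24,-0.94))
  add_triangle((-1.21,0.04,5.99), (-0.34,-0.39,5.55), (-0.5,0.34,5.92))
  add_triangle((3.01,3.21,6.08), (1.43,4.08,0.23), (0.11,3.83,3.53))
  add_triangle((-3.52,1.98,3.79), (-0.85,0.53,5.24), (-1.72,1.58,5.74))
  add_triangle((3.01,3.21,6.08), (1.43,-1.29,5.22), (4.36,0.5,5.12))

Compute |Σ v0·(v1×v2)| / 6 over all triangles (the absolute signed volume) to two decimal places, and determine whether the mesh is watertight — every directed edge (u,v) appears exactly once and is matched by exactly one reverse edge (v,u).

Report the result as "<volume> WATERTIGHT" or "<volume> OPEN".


Per-triangle v0·(v1×v2)/6:
  t1: +8.4229
  t2: +0.7857
  t3: +4.5953
  t4: +1.0021
  t5: +0.9555
  t6: +0.4314
  t7: +0.3360
  t8: +1.4418
  t9: +12.3268
  t10: +2.9919
  t11: -0.2558
  t12: +0.1632
  t13: -0.0119
  t14: +4.6768
  t15: +1.1729
  t16: +6.4140
  t17: -0.5535
  t18: +7.0871
  t19: +5.0937
  t20: +2.2984
  t21: -0.6637
  t22: +0.8428
  t23: +5.9501
  t24: +2.0933
  t25: +1.2438
  t26: -0.8695
  t27: +1.9722
  t28: +2.5781
  t29: +3.2938
  t30: +3.1651
  t31: +2.9599
  t32: +0.9314
  t33: +0.9720
  t34: +0.2813
  t35: +3.0559
  t36: +0.8601
  t37: +1.2434
  t38: -2.8725
  t39: +5.4092
  t40: +10.5692
  t41: +0.6627
  t42: +2.4172
  t43: +4.4941
  t44: +0.8438
  t45: -1.4639
  t46: +0.8401
  t47: +0.0079
  t48: +3.9773
  t49: +0.4371
  t50: +1.8043
  t51: +0.5310
  t52: +9.1913
  t53: +1.4357
  t54: +10.0603
Σ = +137.6290 → |volume| = 137.63

Directed edges: 162 total, each appears once with its reverse present → watertight.

137.63 WATERTIGHT


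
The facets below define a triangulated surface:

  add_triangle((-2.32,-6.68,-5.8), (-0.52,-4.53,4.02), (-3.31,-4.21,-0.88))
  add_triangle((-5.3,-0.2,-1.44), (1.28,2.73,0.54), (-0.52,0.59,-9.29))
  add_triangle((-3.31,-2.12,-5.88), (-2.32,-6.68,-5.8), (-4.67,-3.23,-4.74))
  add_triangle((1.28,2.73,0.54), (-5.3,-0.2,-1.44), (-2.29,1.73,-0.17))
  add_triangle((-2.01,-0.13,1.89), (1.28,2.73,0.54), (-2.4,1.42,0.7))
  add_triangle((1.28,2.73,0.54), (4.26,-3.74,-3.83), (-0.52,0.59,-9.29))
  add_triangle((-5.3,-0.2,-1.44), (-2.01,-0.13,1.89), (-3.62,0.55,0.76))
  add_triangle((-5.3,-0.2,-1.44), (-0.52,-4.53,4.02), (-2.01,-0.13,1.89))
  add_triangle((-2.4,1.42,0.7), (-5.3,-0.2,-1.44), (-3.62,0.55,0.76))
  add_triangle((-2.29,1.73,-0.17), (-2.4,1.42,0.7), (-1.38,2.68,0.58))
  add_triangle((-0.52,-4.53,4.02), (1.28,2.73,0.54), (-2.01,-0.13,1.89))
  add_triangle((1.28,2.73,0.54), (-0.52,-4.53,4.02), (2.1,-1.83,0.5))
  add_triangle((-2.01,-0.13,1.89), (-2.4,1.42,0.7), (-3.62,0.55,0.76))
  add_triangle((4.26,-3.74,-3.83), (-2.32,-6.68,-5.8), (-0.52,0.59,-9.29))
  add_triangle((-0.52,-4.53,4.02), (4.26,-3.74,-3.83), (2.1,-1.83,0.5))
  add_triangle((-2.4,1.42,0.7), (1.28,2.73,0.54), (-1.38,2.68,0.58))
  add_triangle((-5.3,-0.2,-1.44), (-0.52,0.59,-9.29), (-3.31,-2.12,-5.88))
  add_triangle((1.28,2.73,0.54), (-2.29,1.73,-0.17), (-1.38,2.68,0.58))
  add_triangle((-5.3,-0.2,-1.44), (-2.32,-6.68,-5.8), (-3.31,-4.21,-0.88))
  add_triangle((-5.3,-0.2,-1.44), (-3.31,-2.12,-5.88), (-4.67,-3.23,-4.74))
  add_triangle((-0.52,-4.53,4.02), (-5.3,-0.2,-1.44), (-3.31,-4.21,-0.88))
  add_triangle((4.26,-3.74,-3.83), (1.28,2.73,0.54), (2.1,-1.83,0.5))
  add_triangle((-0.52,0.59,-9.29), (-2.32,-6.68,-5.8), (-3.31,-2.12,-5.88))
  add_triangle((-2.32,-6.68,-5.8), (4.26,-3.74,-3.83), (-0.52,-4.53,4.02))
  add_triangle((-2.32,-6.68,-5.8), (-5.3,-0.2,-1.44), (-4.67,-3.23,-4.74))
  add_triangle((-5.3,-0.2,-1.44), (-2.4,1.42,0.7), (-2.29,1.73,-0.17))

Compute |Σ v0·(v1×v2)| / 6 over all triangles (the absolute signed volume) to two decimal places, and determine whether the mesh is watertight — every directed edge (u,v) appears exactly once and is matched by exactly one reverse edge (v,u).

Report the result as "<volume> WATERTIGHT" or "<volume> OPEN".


327.34 WATERTIGHT

Per-triangle v0·(v1×v2)/6:
  t1: +19.6165
  t2: +21.7753
  t3: +10.4105
  t4: +0.7627
  t5: +2.3006
  t6: +26.8584
  t7: +1.5609
  t8: +9.5068
  t9: +1.5064
  t10: +0.6512
  t11: +5.7577
  t12: +5.9874
  t13: +0.9863
  t14: +61.1359
  t15: +8.4891
  t16: +0.4332
  t17: +18.8052
  t18: +0.6848
  t19: +18.7672
  t20: +7.3180
  t21: +14.9390
  t22: +6.5176
  t23: +24.8275
  t24: +49.9053
  t25: +6.2686
  t26: +1.5660
Σ = +327.3385 → |volume| = 327.34

Directed edges: 78 total, each appears once with its reverse present → watertight.


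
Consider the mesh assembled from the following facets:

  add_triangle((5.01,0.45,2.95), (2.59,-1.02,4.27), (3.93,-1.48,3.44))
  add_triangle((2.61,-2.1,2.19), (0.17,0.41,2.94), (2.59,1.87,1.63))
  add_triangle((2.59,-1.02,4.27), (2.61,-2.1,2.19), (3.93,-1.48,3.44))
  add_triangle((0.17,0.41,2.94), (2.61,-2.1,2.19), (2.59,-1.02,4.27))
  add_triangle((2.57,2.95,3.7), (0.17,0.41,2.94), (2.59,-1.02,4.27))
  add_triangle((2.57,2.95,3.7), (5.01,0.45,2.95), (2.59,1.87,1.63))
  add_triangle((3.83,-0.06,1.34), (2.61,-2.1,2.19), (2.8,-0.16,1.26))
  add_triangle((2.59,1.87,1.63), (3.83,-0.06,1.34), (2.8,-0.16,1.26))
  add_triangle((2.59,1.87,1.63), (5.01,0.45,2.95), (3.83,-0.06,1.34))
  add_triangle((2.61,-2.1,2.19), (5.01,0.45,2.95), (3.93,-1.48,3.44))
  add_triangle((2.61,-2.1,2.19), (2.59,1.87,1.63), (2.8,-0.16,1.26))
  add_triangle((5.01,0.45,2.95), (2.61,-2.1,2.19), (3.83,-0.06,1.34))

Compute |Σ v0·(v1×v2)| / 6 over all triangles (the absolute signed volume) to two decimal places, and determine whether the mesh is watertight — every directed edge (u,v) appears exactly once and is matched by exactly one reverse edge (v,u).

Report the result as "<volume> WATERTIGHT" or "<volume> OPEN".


10.12 OPEN

Per-triangle v0·(v1×v2)/6:
  t1: +3.0236
  t2: -4.9405
  t3: +1.4683
  t4: +0.7959
  t5: +4.6595
  t6: +2.7514
  t7: -0.2739
  t8: -0.3956
  t9: +1.2158
  t10: +1.1950
  t11: -1.3792
  t12: +2.0043
Σ = +10.1247 → |volume| = 10.12

Directed edges: 36 total; 6 unmatched, e.g. (5.01,0.45,2.95)→(2.59,-1.02,4.27) → open.


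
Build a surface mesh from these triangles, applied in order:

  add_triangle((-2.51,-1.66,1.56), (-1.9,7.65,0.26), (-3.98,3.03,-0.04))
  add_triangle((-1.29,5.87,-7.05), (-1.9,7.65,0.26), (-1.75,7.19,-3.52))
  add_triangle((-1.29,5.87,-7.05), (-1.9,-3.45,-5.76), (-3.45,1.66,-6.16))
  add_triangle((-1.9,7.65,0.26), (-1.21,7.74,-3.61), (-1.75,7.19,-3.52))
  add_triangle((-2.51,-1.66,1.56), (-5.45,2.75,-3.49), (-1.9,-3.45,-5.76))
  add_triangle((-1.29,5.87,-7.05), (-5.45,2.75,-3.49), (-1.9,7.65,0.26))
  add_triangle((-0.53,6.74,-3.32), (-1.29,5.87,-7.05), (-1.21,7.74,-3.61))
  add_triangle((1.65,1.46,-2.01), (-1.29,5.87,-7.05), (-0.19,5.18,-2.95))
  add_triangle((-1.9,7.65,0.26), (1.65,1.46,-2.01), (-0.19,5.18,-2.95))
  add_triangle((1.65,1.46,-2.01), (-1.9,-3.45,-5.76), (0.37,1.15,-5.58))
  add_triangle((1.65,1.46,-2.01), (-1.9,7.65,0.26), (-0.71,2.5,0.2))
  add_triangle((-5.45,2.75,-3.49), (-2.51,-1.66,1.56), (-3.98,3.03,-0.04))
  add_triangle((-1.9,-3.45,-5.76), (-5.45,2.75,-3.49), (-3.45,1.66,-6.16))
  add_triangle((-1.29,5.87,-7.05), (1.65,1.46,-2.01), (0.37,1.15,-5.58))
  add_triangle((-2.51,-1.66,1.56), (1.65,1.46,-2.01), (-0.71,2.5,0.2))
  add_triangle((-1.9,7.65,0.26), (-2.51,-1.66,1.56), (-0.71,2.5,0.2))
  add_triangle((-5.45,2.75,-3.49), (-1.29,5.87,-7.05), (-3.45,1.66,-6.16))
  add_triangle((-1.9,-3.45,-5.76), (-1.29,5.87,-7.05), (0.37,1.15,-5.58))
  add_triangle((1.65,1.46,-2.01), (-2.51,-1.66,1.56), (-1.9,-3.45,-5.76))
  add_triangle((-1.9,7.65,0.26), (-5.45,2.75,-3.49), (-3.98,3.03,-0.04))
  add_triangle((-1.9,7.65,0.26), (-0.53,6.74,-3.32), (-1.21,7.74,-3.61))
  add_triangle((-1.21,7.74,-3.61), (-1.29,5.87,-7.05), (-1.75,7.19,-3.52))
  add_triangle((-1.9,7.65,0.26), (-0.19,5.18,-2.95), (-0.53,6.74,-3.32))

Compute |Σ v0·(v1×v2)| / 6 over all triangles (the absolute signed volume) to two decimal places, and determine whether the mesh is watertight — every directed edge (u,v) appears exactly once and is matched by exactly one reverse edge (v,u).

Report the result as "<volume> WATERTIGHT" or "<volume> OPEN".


204.03 OPEN

Per-triangle v0·(v1×v2)/6:
  t1: +7.1843
  t2: -0.4754
  t3: +19.0575
  t4: +3.2424
  t5: +24.7610
  t6: +44.8290
  t7: +2.9978
  t8: +6.5455
  t9: +5.1422
  t10: +4.3216
  t11: +0.0612
  t12: +9.6082
  t13: +15.4875
  t14: +7.9397
  t15: -1.1858
  t16: +0.2450
  t17: +19.1861
  t18: +16.9530
  t19: -1.9741
  t20: +13.8769
  t21: +2.4257
  t22: +3.4022
  t23: +0.4023
Σ = +204.0338 → |volume| = 204.03

Directed edges: 69 total; 3 unmatched, e.g. (-0.53,6.74,-3.32)→(-1.29,5.87,-7.05) → open.


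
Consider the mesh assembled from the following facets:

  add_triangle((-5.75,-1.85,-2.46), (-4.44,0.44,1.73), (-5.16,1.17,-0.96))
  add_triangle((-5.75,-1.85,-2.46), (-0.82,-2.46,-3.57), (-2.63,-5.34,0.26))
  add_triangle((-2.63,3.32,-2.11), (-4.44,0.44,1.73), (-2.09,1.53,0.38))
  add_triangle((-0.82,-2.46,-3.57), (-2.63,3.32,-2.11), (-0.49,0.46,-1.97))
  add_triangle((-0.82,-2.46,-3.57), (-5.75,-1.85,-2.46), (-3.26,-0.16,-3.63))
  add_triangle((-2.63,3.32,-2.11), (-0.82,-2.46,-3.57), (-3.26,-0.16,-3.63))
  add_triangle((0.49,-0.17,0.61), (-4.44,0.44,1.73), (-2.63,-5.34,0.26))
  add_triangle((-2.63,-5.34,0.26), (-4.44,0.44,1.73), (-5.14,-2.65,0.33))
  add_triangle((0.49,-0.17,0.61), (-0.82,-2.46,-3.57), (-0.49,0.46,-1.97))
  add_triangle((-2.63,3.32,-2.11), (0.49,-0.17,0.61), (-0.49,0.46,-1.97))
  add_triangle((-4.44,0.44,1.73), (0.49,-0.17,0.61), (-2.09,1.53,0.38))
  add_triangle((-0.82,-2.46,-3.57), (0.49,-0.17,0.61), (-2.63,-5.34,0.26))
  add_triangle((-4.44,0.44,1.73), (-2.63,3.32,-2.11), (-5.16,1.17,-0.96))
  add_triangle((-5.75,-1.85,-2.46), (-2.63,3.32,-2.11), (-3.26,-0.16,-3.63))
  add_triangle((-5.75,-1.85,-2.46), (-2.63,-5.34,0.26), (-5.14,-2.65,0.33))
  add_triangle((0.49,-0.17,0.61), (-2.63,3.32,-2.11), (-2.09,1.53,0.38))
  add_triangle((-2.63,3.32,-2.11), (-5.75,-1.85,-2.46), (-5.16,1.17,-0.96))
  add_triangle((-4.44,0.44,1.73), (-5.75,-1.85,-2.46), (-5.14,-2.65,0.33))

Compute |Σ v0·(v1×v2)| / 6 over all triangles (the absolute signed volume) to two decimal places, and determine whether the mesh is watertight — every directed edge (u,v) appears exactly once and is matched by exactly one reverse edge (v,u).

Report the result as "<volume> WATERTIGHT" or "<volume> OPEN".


91.08 WATERTIGHT

Per-triangle v0·(v1×v2)/6:
  t1: +7.6102
  t2: +16.7790
  t3: +2.0854
  t4: +2.2134
  t5: +7.4467
  t6: +3.9030
  t7: +3.3881
  t8: +5.1447
  t9: +0.3652
  t10: +0.2950
  t11: +0.7450
  t12: +2.0938
  t13: +5.1972
  t14: +8.0857
  t15: +9.5690
  t16: +0.5098
  t17: +7.6521
  t18: +7.9940
Σ = +91.0773 → |volume| = 91.08

Directed edges: 54 total, each appears once with its reverse present → watertight.
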